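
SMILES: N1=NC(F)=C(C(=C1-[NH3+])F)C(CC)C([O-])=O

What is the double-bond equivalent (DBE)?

5

Molecular formula from the SMILES: C8H9F2N3O2.
DoU = (2C + 2 + N − H − X)/2 = (2·8 + 2 + 3 − 9 − 2)/2 = 10/2 = 5.
(Structurally: 1 ring(s) + 4 π bond(s) = 5.)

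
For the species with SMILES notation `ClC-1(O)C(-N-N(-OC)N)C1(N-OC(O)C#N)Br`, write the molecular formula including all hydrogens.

C6H11BrClN5O4

Heavy atoms from the SMILES: 1 Br, 6 C, 1 Cl, 5 N, 4 O.
Implicit hydrogens by atom environment:
  3 × C: no H
  2 × C: 1 H each → 2
  2 × N: 1 H each → 2
  2 × N: no H
  2 × O: 1 H each → 2
  2 × O: no H
  1 × Br: no H
  1 × C: 3 H
  1 × Cl: no H
  1 × N: 2 H
  Total hydrogens = 11.
Molecular formula: C6H11BrClN5O4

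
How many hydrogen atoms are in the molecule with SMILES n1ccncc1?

4

Hydrogens are implicit in SMILES; fill each atom to its normal valence:
  4 × C (aromatic): 1 H each → 4
  2 × N (aromatic): no H
  Total hydrogens = 4.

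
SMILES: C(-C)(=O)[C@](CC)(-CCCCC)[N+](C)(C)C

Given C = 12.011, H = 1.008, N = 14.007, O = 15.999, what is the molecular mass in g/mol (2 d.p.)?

214.37

Molecular formula: C13H28NO+.
M = 13×12.011 + 28×1.008 + 1×14.007 + 1×15.999 = 214.37 g/mol.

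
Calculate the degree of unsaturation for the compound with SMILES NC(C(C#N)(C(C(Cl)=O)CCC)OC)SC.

Molecular formula from the SMILES: C10H17ClN2O2S.
DoU = (2C + 2 + N − H − X)/2 = (2·10 + 2 + 2 − 17 − 1)/2 = 6/2 = 3.
(Structurally: 0 ring(s) + 3 π bond(s) = 3.)

3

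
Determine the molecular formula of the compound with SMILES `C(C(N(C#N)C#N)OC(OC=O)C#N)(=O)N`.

C7H5N5O4

Heavy atoms from the SMILES: 7 C, 5 N, 4 O.
Implicit hydrogens by atom environment:
  4 × C: no H
  4 × N: no H
  4 × O: no H
  3 × C: 1 H each → 3
  1 × N: 2 H
  Total hydrogens = 5.
Molecular formula: C7H5N5O4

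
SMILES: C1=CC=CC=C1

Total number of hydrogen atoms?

Hydrogens are implicit in SMILES; fill each atom to its normal valence:
  6 × C (aromatic): 1 H each → 6
  Total hydrogens = 6.

6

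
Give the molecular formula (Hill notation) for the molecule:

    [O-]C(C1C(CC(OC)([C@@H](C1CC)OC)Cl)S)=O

Heavy atoms from the SMILES: 11 C, 1 Cl, 4 O, 1 S.
Implicit hydrogens by atom environment:
  4 × C: 1 H each → 4
  3 × C: 3 H each → 9
  3 × O: no H
  2 × C: 2 H each → 4
  2 × C: no H
  1 × Cl: no H
  1 × O (charge -1): no H
  1 × S: 1 H
  Total hydrogens = 18.
Net charge -1.
Molecular formula: C11H18ClO4S-

C11H18ClO4S-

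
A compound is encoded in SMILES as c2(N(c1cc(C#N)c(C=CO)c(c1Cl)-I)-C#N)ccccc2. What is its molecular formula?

C16H9ClIN3O

Heavy atoms from the SMILES: 16 C, 1 Cl, 1 I, 3 N, 1 O.
Implicit hydrogens by atom environment:
  6 × C (aromatic): 1 H each → 6
  6 × C (aromatic): no H
  3 × N: no H
  2 × C: 1 H each → 2
  2 × C: no H
  1 × Cl: no H
  1 × I: no H
  1 × O: 1 H
  Total hydrogens = 9.
Molecular formula: C16H9ClIN3O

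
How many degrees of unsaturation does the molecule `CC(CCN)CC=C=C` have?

Molecular formula from the SMILES: C8H15N.
DoU = (2C + 2 + N − H − X)/2 = (2·8 + 2 + 1 − 15 − 0)/2 = 4/2 = 2.
(Structurally: 0 ring(s) + 2 π bond(s) = 2.)

2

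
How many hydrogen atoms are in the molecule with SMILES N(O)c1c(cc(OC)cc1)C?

11

Hydrogens are implicit in SMILES; fill each atom to its normal valence:
  3 × C (aromatic): 1 H each → 3
  3 × C (aromatic): no H
  2 × C: 3 H each → 6
  1 × N: 1 H
  1 × O: 1 H
  1 × O: no H
  Total hydrogens = 11.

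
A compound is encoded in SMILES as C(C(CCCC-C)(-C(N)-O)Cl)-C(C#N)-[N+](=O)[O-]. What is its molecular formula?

Heavy atoms from the SMILES: 10 C, 1 Cl, 3 N, 3 O.
Implicit hydrogens by atom environment:
  5 × C: 2 H each → 10
  2 × C: 1 H each → 2
  2 × C: no H
  1 × C: 3 H
  1 × Cl: no H
  1 × N: 2 H
  1 × N (charge +1): no H
  1 × N: no H
  1 × O: 1 H
  1 × O: no H
  1 × O (charge -1): no H
  Total hydrogens = 18.
Molecular formula: C10H18ClN3O3

C10H18ClN3O3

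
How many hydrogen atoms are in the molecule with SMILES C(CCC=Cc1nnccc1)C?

Hydrogens are implicit in SMILES; fill each atom to its normal valence:
  3 × C: 2 H each → 6
  3 × C (aromatic): 1 H each → 3
  2 × C: 1 H each → 2
  2 × N (aromatic): no H
  1 × C: 3 H
  1 × C (aromatic): no H
  Total hydrogens = 14.

14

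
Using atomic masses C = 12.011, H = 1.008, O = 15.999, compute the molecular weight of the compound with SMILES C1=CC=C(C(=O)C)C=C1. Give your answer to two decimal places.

120.15

Molecular formula: C8H8O.
M = 8×12.011 + 8×1.008 + 1×15.999 = 120.15 g/mol.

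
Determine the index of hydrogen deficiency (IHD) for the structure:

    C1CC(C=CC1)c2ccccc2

6

Molecular formula from the SMILES: C12H14.
DoU = (2C + 2 + N − H − X)/2 = (2·12 + 2 + 0 − 14 − 0)/2 = 12/2 = 6.
(Structurally: 2 ring(s) + 4 π bond(s) = 6.)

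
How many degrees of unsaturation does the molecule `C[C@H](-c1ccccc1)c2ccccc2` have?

8

Molecular formula from the SMILES: C14H14.
DoU = (2C + 2 + N − H − X)/2 = (2·14 + 2 + 0 − 14 − 0)/2 = 16/2 = 8.
(Structurally: 2 ring(s) + 6 π bond(s) = 8.)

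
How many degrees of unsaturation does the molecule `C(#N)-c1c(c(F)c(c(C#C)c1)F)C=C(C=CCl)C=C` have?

11

Molecular formula from the SMILES: C15H8ClF2N.
DoU = (2C + 2 + N − H − X)/2 = (2·15 + 2 + 1 − 8 − 3)/2 = 22/2 = 11.
(Structurally: 1 ring(s) + 10 π bond(s) = 11.)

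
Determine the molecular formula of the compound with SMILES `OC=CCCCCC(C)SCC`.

Heavy atoms from the SMILES: 10 C, 1 O, 1 S.
Implicit hydrogens by atom environment:
  5 × C: 2 H each → 10
  3 × C: 1 H each → 3
  2 × C: 3 H each → 6
  1 × O: 1 H
  1 × S: no H
  Total hydrogens = 20.
Molecular formula: C10H20OS

C10H20OS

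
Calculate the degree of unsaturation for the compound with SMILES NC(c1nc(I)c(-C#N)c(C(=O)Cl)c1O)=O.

8

Molecular formula from the SMILES: C8H3ClIN3O3.
DoU = (2C + 2 + N − H − X)/2 = (2·8 + 2 + 3 − 3 − 2)/2 = 16/2 = 8.
(Structurally: 1 ring(s) + 7 π bond(s) = 8.)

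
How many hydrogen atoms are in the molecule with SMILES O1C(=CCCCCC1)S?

12

Hydrogens are implicit in SMILES; fill each atom to its normal valence:
  5 × C: 2 H each → 10
  1 × C: 1 H
  1 × C: no H
  1 × O: no H
  1 × S: 1 H
  Total hydrogens = 12.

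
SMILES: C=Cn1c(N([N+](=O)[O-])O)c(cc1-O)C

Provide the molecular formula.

Heavy atoms from the SMILES: 7 C, 3 N, 4 O.
Implicit hydrogens by atom environment:
  3 × C (aromatic): no H
  2 × O: 1 H each → 2
  1 × C: 3 H
  1 × C: 2 H
  1 × C (aromatic): 1 H
  1 × C: 1 H
  1 × N (aromatic): no H
  1 × N: no H
  1 × N (charge +1): no H
  1 × O: no H
  1 × O (charge -1): no H
  Total hydrogens = 9.
Molecular formula: C7H9N3O4

C7H9N3O4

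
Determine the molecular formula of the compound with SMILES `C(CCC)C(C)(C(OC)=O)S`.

Heavy atoms from the SMILES: 8 C, 2 O, 1 S.
Implicit hydrogens by atom environment:
  3 × C: 3 H each → 9
  3 × C: 2 H each → 6
  2 × C: no H
  2 × O: no H
  1 × S: 1 H
  Total hydrogens = 16.
Molecular formula: C8H16O2S

C8H16O2S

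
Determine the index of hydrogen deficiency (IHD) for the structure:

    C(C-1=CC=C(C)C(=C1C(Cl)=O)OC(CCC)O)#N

7

Molecular formula from the SMILES: C13H14ClNO3.
DoU = (2C + 2 + N − H − X)/2 = (2·13 + 2 + 1 − 14 − 1)/2 = 14/2 = 7.
(Structurally: 1 ring(s) + 6 π bond(s) = 7.)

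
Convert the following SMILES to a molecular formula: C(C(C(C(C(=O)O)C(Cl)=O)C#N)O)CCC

C10H14ClNO4

Heavy atoms from the SMILES: 10 C, 1 Cl, 1 N, 4 O.
Implicit hydrogens by atom environment:
  3 × C: 2 H each → 6
  3 × C: 1 H each → 3
  3 × C: no H
  2 × O: 1 H each → 2
  2 × O: no H
  1 × C: 3 H
  1 × Cl: no H
  1 × N: no H
  Total hydrogens = 14.
Molecular formula: C10H14ClNO4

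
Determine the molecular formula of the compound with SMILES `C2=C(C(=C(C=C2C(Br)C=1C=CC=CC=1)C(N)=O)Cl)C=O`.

Heavy atoms from the SMILES: 1 Br, 15 C, 1 Cl, 1 N, 2 O.
Implicit hydrogens by atom environment:
  7 × C (aromatic): 1 H each → 7
  5 × C (aromatic): no H
  2 × C: 1 H each → 2
  2 × O: no H
  1 × Br: no H
  1 × C: no H
  1 × Cl: no H
  1 × N: 2 H
  Total hydrogens = 11.
Molecular formula: C15H11BrClNO2

C15H11BrClNO2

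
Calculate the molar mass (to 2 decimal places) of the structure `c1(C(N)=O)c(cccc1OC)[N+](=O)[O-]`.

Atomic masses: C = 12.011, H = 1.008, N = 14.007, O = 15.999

196.16

Molecular formula: C8H8N2O4.
M = 8×12.011 + 8×1.008 + 2×14.007 + 4×15.999 = 196.16 g/mol.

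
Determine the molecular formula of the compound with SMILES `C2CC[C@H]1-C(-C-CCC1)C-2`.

C10H18

Heavy atoms from the SMILES: 10 C.
Implicit hydrogens by atom environment:
  8 × C: 2 H each → 16
  2 × C: 1 H each → 2
  Total hydrogens = 18.
Molecular formula: C10H18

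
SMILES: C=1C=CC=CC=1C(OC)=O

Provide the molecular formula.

C8H8O2

Heavy atoms from the SMILES: 8 C, 2 O.
Implicit hydrogens by atom environment:
  5 × C (aromatic): 1 H each → 5
  2 × O: no H
  1 × C: 3 H
  1 × C (aromatic): no H
  1 × C: no H
  Total hydrogens = 8.
Molecular formula: C8H8O2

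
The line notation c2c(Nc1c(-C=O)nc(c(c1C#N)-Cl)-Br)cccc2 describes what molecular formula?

C13H7BrClN3O

Heavy atoms from the SMILES: 1 Br, 13 C, 1 Cl, 3 N, 1 O.
Implicit hydrogens by atom environment:
  6 × C (aromatic): no H
  5 × C (aromatic): 1 H each → 5
  1 × Br: no H
  1 × C: 1 H
  1 × C: no H
  1 × Cl: no H
  1 × N: 1 H
  1 × N (aromatic): no H
  1 × N: no H
  1 × O: no H
  Total hydrogens = 7.
Molecular formula: C13H7BrClN3O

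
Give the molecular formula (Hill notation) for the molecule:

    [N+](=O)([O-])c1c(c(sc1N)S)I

Heavy atoms from the SMILES: 4 C, 1 I, 2 N, 2 O, 2 S.
Implicit hydrogens by atom environment:
  4 × C (aromatic): no H
  1 × I: no H
  1 × N: 2 H
  1 × N (charge +1): no H
  1 × O: no H
  1 × O (charge -1): no H
  1 × S: 1 H
  1 × S (aromatic): no H
  Total hydrogens = 3.
Molecular formula: C4H3IN2O2S2

C4H3IN2O2S2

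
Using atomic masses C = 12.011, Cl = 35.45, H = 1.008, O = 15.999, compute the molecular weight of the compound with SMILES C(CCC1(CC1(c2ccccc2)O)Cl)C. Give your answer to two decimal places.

Molecular formula: C13H17ClO.
M = 13×12.011 + 1×35.45 + 17×1.008 + 1×15.999 = 224.73 g/mol.

224.73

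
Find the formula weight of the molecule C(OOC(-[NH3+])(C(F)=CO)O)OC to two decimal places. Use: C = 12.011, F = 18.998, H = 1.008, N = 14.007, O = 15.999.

184.14

Molecular formula: C5H11FNO5+.
M = 5×12.011 + 1×18.998 + 11×1.008 + 1×14.007 + 5×15.999 = 184.14 g/mol.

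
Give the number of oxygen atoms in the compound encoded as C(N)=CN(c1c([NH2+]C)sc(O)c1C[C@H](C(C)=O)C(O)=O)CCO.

5

The symbol for oxygen appears 5 times in the SMILES.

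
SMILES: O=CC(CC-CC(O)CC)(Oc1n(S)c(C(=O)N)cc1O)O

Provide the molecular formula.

C13H20N2O6S

Heavy atoms from the SMILES: 13 C, 2 N, 6 O, 1 S.
Implicit hydrogens by atom environment:
  4 × C: 2 H each → 8
  3 × C (aromatic): no H
  3 × O: 1 H each → 3
  3 × O: no H
  2 × C: 1 H each → 2
  2 × C: no H
  1 × C: 3 H
  1 × C (aromatic): 1 H
  1 × N: 2 H
  1 × N (aromatic): no H
  1 × S: 1 H
  Total hydrogens = 20.
Molecular formula: C13H20N2O6S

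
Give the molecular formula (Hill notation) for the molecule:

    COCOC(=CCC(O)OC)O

C7H14O5

Heavy atoms from the SMILES: 7 C, 5 O.
Implicit hydrogens by atom environment:
  3 × O: no H
  2 × C: 3 H each → 6
  2 × C: 2 H each → 4
  2 × C: 1 H each → 2
  2 × O: 1 H each → 2
  1 × C: no H
  Total hydrogens = 14.
Molecular formula: C7H14O5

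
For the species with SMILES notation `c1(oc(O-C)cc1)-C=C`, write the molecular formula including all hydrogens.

Heavy atoms from the SMILES: 7 C, 2 O.
Implicit hydrogens by atom environment:
  2 × C (aromatic): 1 H each → 2
  2 × C (aromatic): no H
  1 × C: 3 H
  1 × C: 2 H
  1 × C: 1 H
  1 × O (aromatic): no H
  1 × O: no H
  Total hydrogens = 8.
Molecular formula: C7H8O2

C7H8O2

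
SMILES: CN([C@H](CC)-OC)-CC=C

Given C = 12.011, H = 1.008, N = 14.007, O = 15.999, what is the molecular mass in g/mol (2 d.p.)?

Molecular formula: C8H17NO.
M = 8×12.011 + 17×1.008 + 1×14.007 + 1×15.999 = 143.23 g/mol.

143.23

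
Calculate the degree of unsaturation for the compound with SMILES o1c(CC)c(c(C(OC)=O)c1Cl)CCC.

4

Molecular formula from the SMILES: C11H15ClO3.
DoU = (2C + 2 + N − H − X)/2 = (2·11 + 2 + 0 − 15 − 1)/2 = 8/2 = 4.
(Structurally: 1 ring(s) + 3 π bond(s) = 4.)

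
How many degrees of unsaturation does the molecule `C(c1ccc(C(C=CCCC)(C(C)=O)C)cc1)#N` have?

8

Molecular formula from the SMILES: C16H19NO.
DoU = (2C + 2 + N − H − X)/2 = (2·16 + 2 + 1 − 19 − 0)/2 = 16/2 = 8.
(Structurally: 1 ring(s) + 7 π bond(s) = 8.)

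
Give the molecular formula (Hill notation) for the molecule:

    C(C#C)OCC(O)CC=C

Heavy atoms from the SMILES: 8 C, 2 O.
Implicit hydrogens by atom environment:
  4 × C: 2 H each → 8
  3 × C: 1 H each → 3
  1 × C: no H
  1 × O: 1 H
  1 × O: no H
  Total hydrogens = 12.
Molecular formula: C8H12O2

C8H12O2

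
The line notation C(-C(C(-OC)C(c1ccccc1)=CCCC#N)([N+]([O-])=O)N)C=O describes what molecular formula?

Heavy atoms from the SMILES: 16 C, 3 N, 4 O.
Implicit hydrogens by atom environment:
  5 × C (aromatic): 1 H each → 5
  3 × C: 2 H each → 6
  3 × C: 1 H each → 3
  3 × C: no H
  3 × O: no H
  1 × C: 3 H
  1 × C (aromatic): no H
  1 × N: 2 H
  1 × N: no H
  1 × N (charge +1): no H
  1 × O (charge -1): no H
  Total hydrogens = 19.
Molecular formula: C16H19N3O4

C16H19N3O4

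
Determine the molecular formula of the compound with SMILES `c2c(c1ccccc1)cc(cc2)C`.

Heavy atoms from the SMILES: 13 C.
Implicit hydrogens by atom environment:
  9 × C (aromatic): 1 H each → 9
  3 × C (aromatic): no H
  1 × C: 3 H
  Total hydrogens = 12.
Molecular formula: C13H12

C13H12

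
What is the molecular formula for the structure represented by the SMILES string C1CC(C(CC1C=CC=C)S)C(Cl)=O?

Heavy atoms from the SMILES: 11 C, 1 Cl, 1 O, 1 S.
Implicit hydrogens by atom environment:
  6 × C: 1 H each → 6
  4 × C: 2 H each → 8
  1 × C: no H
  1 × Cl: no H
  1 × O: no H
  1 × S: 1 H
  Total hydrogens = 15.
Molecular formula: C11H15ClOS

C11H15ClOS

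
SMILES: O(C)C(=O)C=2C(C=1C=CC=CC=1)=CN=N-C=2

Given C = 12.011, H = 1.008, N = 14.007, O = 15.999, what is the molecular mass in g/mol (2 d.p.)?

Molecular formula: C12H10N2O2.
M = 12×12.011 + 10×1.008 + 2×14.007 + 2×15.999 = 214.22 g/mol.

214.22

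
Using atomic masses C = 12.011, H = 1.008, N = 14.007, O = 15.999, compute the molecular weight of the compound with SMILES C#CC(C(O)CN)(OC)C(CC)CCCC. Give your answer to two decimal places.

Molecular formula: C13H25NO2.
M = 13×12.011 + 25×1.008 + 1×14.007 + 2×15.999 = 227.35 g/mol.

227.35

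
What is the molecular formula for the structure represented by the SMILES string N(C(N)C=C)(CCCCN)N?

C7H18N4

Heavy atoms from the SMILES: 7 C, 4 N.
Implicit hydrogens by atom environment:
  5 × C: 2 H each → 10
  3 × N: 2 H each → 6
  2 × C: 1 H each → 2
  1 × N: no H
  Total hydrogens = 18.
Molecular formula: C7H18N4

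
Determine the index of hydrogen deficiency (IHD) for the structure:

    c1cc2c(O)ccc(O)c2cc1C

Molecular formula from the SMILES: C11H10O2.
DoU = (2C + 2 + N − H − X)/2 = (2·11 + 2 + 0 − 10 − 0)/2 = 14/2 = 7.
(Structurally: 2 ring(s) + 5 π bond(s) = 7.)

7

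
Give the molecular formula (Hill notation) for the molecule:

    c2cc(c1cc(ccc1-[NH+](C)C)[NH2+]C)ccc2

Heavy atoms from the SMILES: 15 C, 2 N.
Implicit hydrogens by atom environment:
  8 × C (aromatic): 1 H each → 8
  4 × C (aromatic): no H
  3 × C: 3 H each → 9
  1 × N (charge +1): 2 H
  1 × N (charge +1): 1 H
  Total hydrogens = 20.
Net charge +2.
Molecular formula: [C15H20N2]2+

[C15H20N2]2+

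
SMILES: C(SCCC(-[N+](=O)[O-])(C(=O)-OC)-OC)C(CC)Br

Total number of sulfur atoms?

The symbol for sulfur appears 1 time in the SMILES.

1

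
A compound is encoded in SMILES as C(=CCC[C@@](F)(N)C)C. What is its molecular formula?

Heavy atoms from the SMILES: 7 C, 1 F, 1 N.
Implicit hydrogens by atom environment:
  2 × C: 3 H each → 6
  2 × C: 2 H each → 4
  2 × C: 1 H each → 2
  1 × C: no H
  1 × F: no H
  1 × N: 2 H
  Total hydrogens = 14.
Molecular formula: C7H14FN

C7H14FN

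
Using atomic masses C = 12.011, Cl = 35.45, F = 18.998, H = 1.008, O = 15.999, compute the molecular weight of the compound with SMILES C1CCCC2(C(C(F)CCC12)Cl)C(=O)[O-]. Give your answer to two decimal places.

Molecular formula: C11H15ClFO2-.
M = 11×12.011 + 1×35.45 + 1×18.998 + 15×1.008 + 2×15.999 = 233.69 g/mol.

233.69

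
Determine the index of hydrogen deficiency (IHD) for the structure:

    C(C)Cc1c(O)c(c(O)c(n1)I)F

4

Molecular formula from the SMILES: C8H9FINO2.
DoU = (2C + 2 + N − H − X)/2 = (2·8 + 2 + 1 − 9 − 2)/2 = 8/2 = 4.
(Structurally: 1 ring(s) + 3 π bond(s) = 4.)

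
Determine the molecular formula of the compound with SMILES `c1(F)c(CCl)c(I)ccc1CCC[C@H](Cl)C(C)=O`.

C13H14Cl2FIO

Heavy atoms from the SMILES: 13 C, 2 Cl, 1 F, 1 I, 1 O.
Implicit hydrogens by atom environment:
  4 × C: 2 H each → 8
  4 × C (aromatic): no H
  2 × C (aromatic): 1 H each → 2
  2 × Cl: no H
  1 × C: 3 H
  1 × C: 1 H
  1 × C: no H
  1 × F: no H
  1 × I: no H
  1 × O: no H
  Total hydrogens = 14.
Molecular formula: C13H14Cl2FIO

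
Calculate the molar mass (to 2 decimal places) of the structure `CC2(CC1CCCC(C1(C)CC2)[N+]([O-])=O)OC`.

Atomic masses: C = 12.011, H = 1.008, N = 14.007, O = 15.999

Molecular formula: C13H23NO3.
M = 13×12.011 + 23×1.008 + 1×14.007 + 3×15.999 = 241.33 g/mol.

241.33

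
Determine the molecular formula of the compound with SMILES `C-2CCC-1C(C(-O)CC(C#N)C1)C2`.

Heavy atoms from the SMILES: 11 C, 1 N, 1 O.
Implicit hydrogens by atom environment:
  6 × C: 2 H each → 12
  4 × C: 1 H each → 4
  1 × C: no H
  1 × N: no H
  1 × O: 1 H
  Total hydrogens = 17.
Molecular formula: C11H17NO

C11H17NO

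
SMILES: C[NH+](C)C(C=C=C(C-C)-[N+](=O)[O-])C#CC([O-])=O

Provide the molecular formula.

Heavy atoms from the SMILES: 11 C, 2 N, 4 O.
Implicit hydrogens by atom environment:
  5 × C: no H
  3 × C: 3 H each → 9
  2 × C: 1 H each → 2
  2 × O: no H
  2 × O (charge -1): no H
  1 × C: 2 H
  1 × N (charge +1): 1 H
  1 × N (charge +1): no H
  Total hydrogens = 14.
Molecular formula: C11H14N2O4

C11H14N2O4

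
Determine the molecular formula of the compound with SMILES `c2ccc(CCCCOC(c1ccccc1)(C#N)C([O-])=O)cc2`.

C19H18NO3-

Heavy atoms from the SMILES: 19 C, 1 N, 3 O.
Implicit hydrogens by atom environment:
  10 × C (aromatic): 1 H each → 10
  4 × C: 2 H each → 8
  3 × C: no H
  2 × C (aromatic): no H
  2 × O: no H
  1 × N: no H
  1 × O (charge -1): no H
  Total hydrogens = 18.
Net charge -1.
Molecular formula: C19H18NO3-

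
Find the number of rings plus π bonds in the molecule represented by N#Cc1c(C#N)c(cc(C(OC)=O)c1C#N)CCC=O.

12

Molecular formula from the SMILES: C14H9N3O3.
DoU = (2C + 2 + N − H − X)/2 = (2·14 + 2 + 3 − 9 − 0)/2 = 24/2 = 12.
(Structurally: 1 ring(s) + 11 π bond(s) = 12.)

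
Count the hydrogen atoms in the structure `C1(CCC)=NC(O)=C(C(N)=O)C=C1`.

12

Hydrogens are implicit in SMILES; fill each atom to its normal valence:
  3 × C (aromatic): no H
  2 × C: 2 H each → 4
  2 × C (aromatic): 1 H each → 2
  1 × C: 3 H
  1 × C: no H
  1 × N: 2 H
  1 × N (aromatic): no H
  1 × O: 1 H
  1 × O: no H
  Total hydrogens = 12.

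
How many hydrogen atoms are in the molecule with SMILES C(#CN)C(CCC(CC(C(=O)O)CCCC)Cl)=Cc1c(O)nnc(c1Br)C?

25

Hydrogens are implicit in SMILES; fill each atom to its normal valence:
  6 × C: 2 H each → 12
  4 × C (aromatic): no H
  4 × C: no H
  3 × C: 1 H each → 3
  2 × C: 3 H each → 6
  2 × N (aromatic): no H
  2 × O: 1 H each → 2
  1 × Br: no H
  1 × Cl: no H
  1 × N: 2 H
  1 × O: no H
  Total hydrogens = 25.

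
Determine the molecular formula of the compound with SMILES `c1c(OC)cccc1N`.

C7H9NO

Heavy atoms from the SMILES: 7 C, 1 N, 1 O.
Implicit hydrogens by atom environment:
  4 × C (aromatic): 1 H each → 4
  2 × C (aromatic): no H
  1 × C: 3 H
  1 × N: 2 H
  1 × O: no H
  Total hydrogens = 9.
Molecular formula: C7H9NO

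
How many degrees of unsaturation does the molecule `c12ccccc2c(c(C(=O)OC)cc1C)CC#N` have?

10

Molecular formula from the SMILES: C15H13NO2.
DoU = (2C + 2 + N − H − X)/2 = (2·15 + 2 + 1 − 13 − 0)/2 = 20/2 = 10.
(Structurally: 2 ring(s) + 8 π bond(s) = 10.)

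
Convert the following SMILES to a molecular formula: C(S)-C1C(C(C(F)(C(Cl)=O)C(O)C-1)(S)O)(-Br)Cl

Heavy atoms from the SMILES: 1 Br, 8 C, 2 Cl, 1 F, 3 O, 2 S.
Implicit hydrogens by atom environment:
  4 × C: no H
  2 × C: 2 H each → 4
  2 × C: 1 H each → 2
  2 × Cl: no H
  2 × O: 1 H each → 2
  2 × S: 1 H each → 2
  1 × Br: no H
  1 × F: no H
  1 × O: no H
  Total hydrogens = 10.
Molecular formula: C8H10BrCl2FO3S2

C8H10BrCl2FO3S2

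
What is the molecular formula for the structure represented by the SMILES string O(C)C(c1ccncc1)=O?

C7H7NO2

Heavy atoms from the SMILES: 7 C, 1 N, 2 O.
Implicit hydrogens by atom environment:
  4 × C (aromatic): 1 H each → 4
  2 × O: no H
  1 × C: 3 H
  1 × C (aromatic): no H
  1 × C: no H
  1 × N (aromatic): no H
  Total hydrogens = 7.
Molecular formula: C7H7NO2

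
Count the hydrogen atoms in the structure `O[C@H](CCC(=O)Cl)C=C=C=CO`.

9

Hydrogens are implicit in SMILES; fill each atom to its normal valence:
  3 × C: 1 H each → 3
  3 × C: no H
  2 × C: 2 H each → 4
  2 × O: 1 H each → 2
  1 × Cl: no H
  1 × O: no H
  Total hydrogens = 9.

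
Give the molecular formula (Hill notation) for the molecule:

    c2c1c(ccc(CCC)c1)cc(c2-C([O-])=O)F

Heavy atoms from the SMILES: 14 C, 1 F, 2 O.
Implicit hydrogens by atom environment:
  5 × C (aromatic): 1 H each → 5
  5 × C (aromatic): no H
  2 × C: 2 H each → 4
  1 × C: 3 H
  1 × C: no H
  1 × F: no H
  1 × O: no H
  1 × O (charge -1): no H
  Total hydrogens = 12.
Net charge -1.
Molecular formula: C14H12FO2-

C14H12FO2-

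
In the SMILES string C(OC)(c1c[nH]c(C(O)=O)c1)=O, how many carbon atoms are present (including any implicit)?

The symbol for carbon appears 7 times in the SMILES. Lowercase c denotes aromatic carbon and counts toward C.

7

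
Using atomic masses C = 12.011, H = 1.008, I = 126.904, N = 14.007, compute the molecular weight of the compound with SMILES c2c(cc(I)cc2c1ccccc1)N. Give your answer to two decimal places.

Molecular formula: C12H10IN.
M = 12×12.011 + 10×1.008 + 1×126.904 + 1×14.007 = 295.12 g/mol.

295.12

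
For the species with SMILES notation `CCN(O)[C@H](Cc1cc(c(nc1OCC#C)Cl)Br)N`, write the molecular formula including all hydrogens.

C12H15BrClN3O2

Heavy atoms from the SMILES: 1 Br, 12 C, 1 Cl, 3 N, 2 O.
Implicit hydrogens by atom environment:
  4 × C (aromatic): no H
  3 × C: 2 H each → 6
  2 × C: 1 H each → 2
  1 × Br: no H
  1 × C: 3 H
  1 × C (aromatic): 1 H
  1 × C: no H
  1 × Cl: no H
  1 × N: 2 H
  1 × N (aromatic): no H
  1 × N: no H
  1 × O: 1 H
  1 × O: no H
  Total hydrogens = 15.
Molecular formula: C12H15BrClN3O2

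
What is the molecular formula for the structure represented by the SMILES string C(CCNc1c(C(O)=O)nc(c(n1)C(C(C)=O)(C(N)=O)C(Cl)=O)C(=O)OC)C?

C16H19ClN4O7

Heavy atoms from the SMILES: 16 C, 1 Cl, 4 N, 7 O.
Implicit hydrogens by atom environment:
  6 × C: no H
  6 × O: no H
  4 × C (aromatic): no H
  3 × C: 3 H each → 9
  3 × C: 2 H each → 6
  2 × N (aromatic): no H
  1 × Cl: no H
  1 × N: 2 H
  1 × N: 1 H
  1 × O: 1 H
  Total hydrogens = 19.
Molecular formula: C16H19ClN4O7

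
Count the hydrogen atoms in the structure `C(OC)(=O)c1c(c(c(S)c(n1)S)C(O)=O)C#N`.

Hydrogens are implicit in SMILES; fill each atom to its normal valence:
  5 × C (aromatic): no H
  3 × C: no H
  3 × O: no H
  2 × S: 1 H each → 2
  1 × C: 3 H
  1 × N (aromatic): no H
  1 × N: no H
  1 × O: 1 H
  Total hydrogens = 6.

6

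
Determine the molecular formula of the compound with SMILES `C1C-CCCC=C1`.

Heavy atoms from the SMILES: 7 C.
Implicit hydrogens by atom environment:
  5 × C: 2 H each → 10
  2 × C: 1 H each → 2
  Total hydrogens = 12.
Molecular formula: C7H12

C7H12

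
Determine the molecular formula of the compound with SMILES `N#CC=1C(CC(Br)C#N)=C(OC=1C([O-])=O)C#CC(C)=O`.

Heavy atoms from the SMILES: 1 Br, 13 C, 2 N, 4 O.
Implicit hydrogens by atom environment:
  6 × C: no H
  4 × C (aromatic): no H
  2 × N: no H
  2 × O: no H
  1 × Br: no H
  1 × C: 3 H
  1 × C: 2 H
  1 × C: 1 H
  1 × O (aromatic): no H
  1 × O (charge -1): no H
  Total hydrogens = 6.
Net charge -1.
Molecular formula: C13H6BrN2O4-

C13H6BrN2O4-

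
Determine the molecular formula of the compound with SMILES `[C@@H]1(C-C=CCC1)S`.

Heavy atoms from the SMILES: 6 C, 1 S.
Implicit hydrogens by atom environment:
  3 × C: 2 H each → 6
  3 × C: 1 H each → 3
  1 × S: 1 H
  Total hydrogens = 10.
Molecular formula: C6H10S

C6H10S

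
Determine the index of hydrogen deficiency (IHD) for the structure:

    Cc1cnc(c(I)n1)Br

4

Molecular formula from the SMILES: C5H4BrIN2.
DoU = (2C + 2 + N − H − X)/2 = (2·5 + 2 + 2 − 4 − 2)/2 = 8/2 = 4.
(Structurally: 1 ring(s) + 3 π bond(s) = 4.)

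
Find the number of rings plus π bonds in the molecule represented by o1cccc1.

Molecular formula from the SMILES: C4H4O.
DoU = (2C + 2 + N − H − X)/2 = (2·4 + 2 + 0 − 4 − 0)/2 = 6/2 = 3.
(Structurally: 1 ring(s) + 2 π bond(s) = 3.)

3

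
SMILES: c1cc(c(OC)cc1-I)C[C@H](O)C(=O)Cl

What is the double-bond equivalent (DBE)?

5

Molecular formula from the SMILES: C10H10ClIO3.
DoU = (2C + 2 + N − H − X)/2 = (2·10 + 2 + 0 − 10 − 2)/2 = 10/2 = 5.
(Structurally: 1 ring(s) + 4 π bond(s) = 5.)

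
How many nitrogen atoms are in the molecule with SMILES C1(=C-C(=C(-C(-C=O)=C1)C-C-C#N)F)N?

2

The symbol for nitrogen appears 2 times in the SMILES.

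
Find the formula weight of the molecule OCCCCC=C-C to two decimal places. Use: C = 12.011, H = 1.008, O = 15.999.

Molecular formula: C7H14O.
M = 7×12.011 + 14×1.008 + 1×15.999 = 114.19 g/mol.

114.19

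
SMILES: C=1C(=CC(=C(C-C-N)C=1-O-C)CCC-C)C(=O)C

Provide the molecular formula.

C15H23NO2

Heavy atoms from the SMILES: 15 C, 1 N, 2 O.
Implicit hydrogens by atom environment:
  5 × C: 2 H each → 10
  4 × C (aromatic): no H
  3 × C: 3 H each → 9
  2 × C (aromatic): 1 H each → 2
  2 × O: no H
  1 × C: no H
  1 × N: 2 H
  Total hydrogens = 23.
Molecular formula: C15H23NO2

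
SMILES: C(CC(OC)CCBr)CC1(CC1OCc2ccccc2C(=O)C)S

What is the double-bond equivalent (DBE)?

Molecular formula from the SMILES: C19H27BrO3S.
DoU = (2C + 2 + N − H − X)/2 = (2·19 + 2 + 0 − 27 − 1)/2 = 12/2 = 6.
(Structurally: 2 ring(s) + 4 π bond(s) = 6.)

6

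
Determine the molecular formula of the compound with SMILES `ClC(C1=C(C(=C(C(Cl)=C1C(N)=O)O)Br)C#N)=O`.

Heavy atoms from the SMILES: 1 Br, 9 C, 2 Cl, 2 N, 3 O.
Implicit hydrogens by atom environment:
  6 × C (aromatic): no H
  3 × C: no H
  2 × Cl: no H
  2 × O: no H
  1 × Br: no H
  1 × N: 2 H
  1 × N: no H
  1 × O: 1 H
  Total hydrogens = 3.
Molecular formula: C9H3BrCl2N2O3

C9H3BrCl2N2O3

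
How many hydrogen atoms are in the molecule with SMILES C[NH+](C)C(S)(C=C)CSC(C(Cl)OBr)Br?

Hydrogens are implicit in SMILES; fill each atom to its normal valence:
  3 × C: 1 H each → 3
  2 × Br: no H
  2 × C: 3 H each → 6
  2 × C: 2 H each → 4
  1 × C: no H
  1 × Cl: no H
  1 × N (charge +1): 1 H
  1 × O: no H
  1 × S: 1 H
  1 × S: no H
  Total hydrogens = 15.

15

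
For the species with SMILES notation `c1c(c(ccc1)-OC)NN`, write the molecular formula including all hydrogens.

Heavy atoms from the SMILES: 7 C, 2 N, 1 O.
Implicit hydrogens by atom environment:
  4 × C (aromatic): 1 H each → 4
  2 × C (aromatic): no H
  1 × C: 3 H
  1 × N: 2 H
  1 × N: 1 H
  1 × O: no H
  Total hydrogens = 10.
Molecular formula: C7H10N2O

C7H10N2O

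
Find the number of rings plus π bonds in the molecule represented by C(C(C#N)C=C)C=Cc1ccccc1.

8

Molecular formula from the SMILES: C13H13N.
DoU = (2C + 2 + N − H − X)/2 = (2·13 + 2 + 1 − 13 − 0)/2 = 16/2 = 8.
(Structurally: 1 ring(s) + 7 π bond(s) = 8.)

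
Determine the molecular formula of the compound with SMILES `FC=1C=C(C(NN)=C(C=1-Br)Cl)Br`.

C6H4Br2ClFN2

Heavy atoms from the SMILES: 2 Br, 6 C, 1 Cl, 1 F, 2 N.
Implicit hydrogens by atom environment:
  5 × C (aromatic): no H
  2 × Br: no H
  1 × C (aromatic): 1 H
  1 × Cl: no H
  1 × F: no H
  1 × N: 2 H
  1 × N: 1 H
  Total hydrogens = 4.
Molecular formula: C6H4Br2ClFN2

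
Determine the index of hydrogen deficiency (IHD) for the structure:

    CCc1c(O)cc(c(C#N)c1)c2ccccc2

10

Molecular formula from the SMILES: C15H13NO.
DoU = (2C + 2 + N − H − X)/2 = (2·15 + 2 + 1 − 13 − 0)/2 = 20/2 = 10.
(Structurally: 2 ring(s) + 8 π bond(s) = 10.)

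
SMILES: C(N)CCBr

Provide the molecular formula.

Heavy atoms from the SMILES: 1 Br, 3 C, 1 N.
Implicit hydrogens by atom environment:
  3 × C: 2 H each → 6
  1 × Br: no H
  1 × N: 2 H
  Total hydrogens = 8.
Molecular formula: C3H8BrN

C3H8BrN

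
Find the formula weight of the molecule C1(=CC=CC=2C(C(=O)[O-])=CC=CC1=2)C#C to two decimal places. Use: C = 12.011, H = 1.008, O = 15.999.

195.20

Molecular formula: C13H7O2-.
M = 13×12.011 + 7×1.008 + 2×15.999 = 195.20 g/mol.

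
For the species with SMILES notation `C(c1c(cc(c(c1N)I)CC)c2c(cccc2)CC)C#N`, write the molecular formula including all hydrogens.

Heavy atoms from the SMILES: 18 C, 1 I, 2 N.
Implicit hydrogens by atom environment:
  7 × C (aromatic): no H
  5 × C (aromatic): 1 H each → 5
  3 × C: 2 H each → 6
  2 × C: 3 H each → 6
  1 × C: no H
  1 × I: no H
  1 × N: 2 H
  1 × N: no H
  Total hydrogens = 19.
Molecular formula: C18H19IN2

C18H19IN2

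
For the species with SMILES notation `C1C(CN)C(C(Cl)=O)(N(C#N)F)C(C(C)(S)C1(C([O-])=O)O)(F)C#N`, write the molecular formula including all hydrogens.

Heavy atoms from the SMILES: 12 C, 1 Cl, 2 F, 4 N, 4 O, 1 S.
Implicit hydrogens by atom environment:
  8 × C: no H
  3 × N: no H
  2 × C: 2 H each → 4
  2 × F: no H
  2 × O: no H
  1 × C: 3 H
  1 × C: 1 H
  1 × Cl: no H
  1 × N: 2 H
  1 × O: 1 H
  1 × O (charge -1): no H
  1 × S: 1 H
  Total hydrogens = 12.
Net charge -1.
Molecular formula: C12H12ClF2N4O4S-

C12H12ClF2N4O4S-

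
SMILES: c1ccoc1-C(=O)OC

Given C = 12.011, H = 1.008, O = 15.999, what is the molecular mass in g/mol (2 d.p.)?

Molecular formula: C6H6O3.
M = 6×12.011 + 6×1.008 + 3×15.999 = 126.11 g/mol.

126.11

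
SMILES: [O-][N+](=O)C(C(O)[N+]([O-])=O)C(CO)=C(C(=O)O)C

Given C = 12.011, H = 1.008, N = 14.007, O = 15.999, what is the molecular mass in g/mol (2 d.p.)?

Molecular formula: C7H10N2O8.
M = 7×12.011 + 10×1.008 + 2×14.007 + 8×15.999 = 250.16 g/mol.

250.16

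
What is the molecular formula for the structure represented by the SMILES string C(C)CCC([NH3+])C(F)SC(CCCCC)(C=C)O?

Heavy atoms from the SMILES: 14 C, 1 F, 1 N, 1 O, 1 S.
Implicit hydrogens by atom environment:
  8 × C: 2 H each → 16
  3 × C: 1 H each → 3
  2 × C: 3 H each → 6
  1 × C: no H
  1 × F: no H
  1 × N (charge +1): 3 H
  1 × O: 1 H
  1 × S: no H
  Total hydrogens = 29.
Net charge +1.
Molecular formula: C14H29FNOS+

C14H29FNOS+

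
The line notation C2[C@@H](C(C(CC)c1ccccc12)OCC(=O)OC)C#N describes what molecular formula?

C16H19NO3

Heavy atoms from the SMILES: 16 C, 1 N, 3 O.
Implicit hydrogens by atom environment:
  4 × C (aromatic): 1 H each → 4
  3 × C: 2 H each → 6
  3 × C: 1 H each → 3
  3 × O: no H
  2 × C: 3 H each → 6
  2 × C (aromatic): no H
  2 × C: no H
  1 × N: no H
  Total hydrogens = 19.
Molecular formula: C16H19NO3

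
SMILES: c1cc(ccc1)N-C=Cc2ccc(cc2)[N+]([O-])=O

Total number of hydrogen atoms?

Hydrogens are implicit in SMILES; fill each atom to its normal valence:
  9 × C (aromatic): 1 H each → 9
  3 × C (aromatic): no H
  2 × C: 1 H each → 2
  1 × N: 1 H
  1 × N (charge +1): no H
  1 × O: no H
  1 × O (charge -1): no H
  Total hydrogens = 12.

12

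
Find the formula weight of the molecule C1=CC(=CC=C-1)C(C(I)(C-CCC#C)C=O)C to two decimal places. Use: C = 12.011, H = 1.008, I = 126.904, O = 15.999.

Molecular formula: C15H17IO.
M = 15×12.011 + 17×1.008 + 1×126.904 + 1×15.999 = 340.20 g/mol.

340.20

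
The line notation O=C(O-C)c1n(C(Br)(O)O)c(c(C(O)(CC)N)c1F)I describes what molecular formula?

C10H13BrFIN2O5

Heavy atoms from the SMILES: 1 Br, 10 C, 1 F, 1 I, 2 N, 5 O.
Implicit hydrogens by atom environment:
  4 × C (aromatic): no H
  3 × C: no H
  3 × O: 1 H each → 3
  2 × C: 3 H each → 6
  2 × O: no H
  1 × Br: no H
  1 × C: 2 H
  1 × F: no H
  1 × I: no H
  1 × N: 2 H
  1 × N (aromatic): no H
  Total hydrogens = 13.
Molecular formula: C10H13BrFIN2O5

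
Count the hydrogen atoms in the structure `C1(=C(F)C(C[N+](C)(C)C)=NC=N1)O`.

Hydrogens are implicit in SMILES; fill each atom to its normal valence:
  3 × C: 3 H each → 9
  3 × C (aromatic): no H
  2 × N (aromatic): no H
  1 × C: 2 H
  1 × C (aromatic): 1 H
  1 × F: no H
  1 × N (charge +1): no H
  1 × O: 1 H
  Total hydrogens = 13.

13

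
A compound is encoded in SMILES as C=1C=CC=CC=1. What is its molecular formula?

C6H6

Heavy atoms from the SMILES: 6 C.
Implicit hydrogens by atom environment:
  6 × C (aromatic): 1 H each → 6
  Total hydrogens = 6.
Molecular formula: C6H6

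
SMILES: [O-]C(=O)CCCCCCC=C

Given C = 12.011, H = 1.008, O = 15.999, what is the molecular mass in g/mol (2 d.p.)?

Molecular formula: C9H15O2-.
M = 9×12.011 + 15×1.008 + 2×15.999 = 155.22 g/mol.

155.22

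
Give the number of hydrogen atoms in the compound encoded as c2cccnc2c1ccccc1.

9

Hydrogens are implicit in SMILES; fill each atom to its normal valence:
  9 × C (aromatic): 1 H each → 9
  2 × C (aromatic): no H
  1 × N (aromatic): no H
  Total hydrogens = 9.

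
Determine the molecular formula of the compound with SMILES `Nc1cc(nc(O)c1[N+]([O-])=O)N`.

Heavy atoms from the SMILES: 5 C, 4 N, 3 O.
Implicit hydrogens by atom environment:
  4 × C (aromatic): no H
  2 × N: 2 H each → 4
  1 × C (aromatic): 1 H
  1 × N (aromatic): no H
  1 × N (charge +1): no H
  1 × O: 1 H
  1 × O: no H
  1 × O (charge -1): no H
  Total hydrogens = 6.
Molecular formula: C5H6N4O3

C5H6N4O3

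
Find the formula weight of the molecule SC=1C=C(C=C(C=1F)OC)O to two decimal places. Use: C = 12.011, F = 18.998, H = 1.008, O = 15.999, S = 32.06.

174.19

Molecular formula: C7H7FO2S.
M = 7×12.011 + 1×18.998 + 7×1.008 + 2×15.999 + 1×32.06 = 174.19 g/mol.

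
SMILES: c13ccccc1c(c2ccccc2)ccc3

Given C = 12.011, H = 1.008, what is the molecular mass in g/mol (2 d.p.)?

204.27

Molecular formula: C16H12.
M = 16×12.011 + 12×1.008 = 204.27 g/mol.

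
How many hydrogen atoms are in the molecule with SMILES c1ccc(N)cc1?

Hydrogens are implicit in SMILES; fill each atom to its normal valence:
  5 × C (aromatic): 1 H each → 5
  1 × C (aromatic): no H
  1 × N: 2 H
  Total hydrogens = 7.

7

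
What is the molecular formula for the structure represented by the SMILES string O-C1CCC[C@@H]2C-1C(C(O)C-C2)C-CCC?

C14H26O2

Heavy atoms from the SMILES: 14 C, 2 O.
Implicit hydrogens by atom environment:
  8 × C: 2 H each → 16
  5 × C: 1 H each → 5
  2 × O: 1 H each → 2
  1 × C: 3 H
  Total hydrogens = 26.
Molecular formula: C14H26O2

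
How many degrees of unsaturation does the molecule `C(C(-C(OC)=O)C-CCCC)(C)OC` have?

1

Molecular formula from the SMILES: C11H22O3.
DoU = (2C + 2 + N − H − X)/2 = (2·11 + 2 + 0 − 22 − 0)/2 = 2/2 = 1.
(Structurally: 0 ring(s) + 1 π bond(s) = 1.)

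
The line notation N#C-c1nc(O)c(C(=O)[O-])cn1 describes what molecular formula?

Heavy atoms from the SMILES: 6 C, 3 N, 3 O.
Implicit hydrogens by atom environment:
  3 × C (aromatic): no H
  2 × C: no H
  2 × N (aromatic): no H
  1 × C (aromatic): 1 H
  1 × N: no H
  1 × O: 1 H
  1 × O: no H
  1 × O (charge -1): no H
  Total hydrogens = 2.
Net charge -1.
Molecular formula: C6H2N3O3-

C6H2N3O3-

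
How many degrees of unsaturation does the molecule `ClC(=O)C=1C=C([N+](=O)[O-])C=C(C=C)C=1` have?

Molecular formula from the SMILES: C9H6ClNO3.
DoU = (2C + 2 + N − H − X)/2 = (2·9 + 2 + 1 − 6 − 1)/2 = 14/2 = 7.
(Structurally: 1 ring(s) + 6 π bond(s) = 7.)

7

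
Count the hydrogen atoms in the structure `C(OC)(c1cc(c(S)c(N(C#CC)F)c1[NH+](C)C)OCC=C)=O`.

Hydrogens are implicit in SMILES; fill each atom to its normal valence:
  5 × C (aromatic): no H
  4 × C: 3 H each → 12
  3 × C: no H
  3 × O: no H
  2 × C: 2 H each → 4
  1 × C (aromatic): 1 H
  1 × C: 1 H
  1 × F: no H
  1 × N (charge +1): 1 H
  1 × N: no H
  1 × S: 1 H
  Total hydrogens = 20.

20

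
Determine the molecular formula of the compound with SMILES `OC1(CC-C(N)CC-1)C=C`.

Heavy atoms from the SMILES: 8 C, 1 N, 1 O.
Implicit hydrogens by atom environment:
  5 × C: 2 H each → 10
  2 × C: 1 H each → 2
  1 × C: no H
  1 × N: 2 H
  1 × O: 1 H
  Total hydrogens = 15.
Molecular formula: C8H15NO

C8H15NO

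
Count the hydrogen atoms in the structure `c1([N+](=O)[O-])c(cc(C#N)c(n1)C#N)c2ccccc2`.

Hydrogens are implicit in SMILES; fill each atom to its normal valence:
  6 × C (aromatic): 1 H each → 6
  5 × C (aromatic): no H
  2 × C: no H
  2 × N: no H
  1 × N (aromatic): no H
  1 × N (charge +1): no H
  1 × O: no H
  1 × O (charge -1): no H
  Total hydrogens = 6.

6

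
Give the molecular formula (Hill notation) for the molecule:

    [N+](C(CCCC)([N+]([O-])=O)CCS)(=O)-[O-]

Heavy atoms from the SMILES: 7 C, 2 N, 4 O, 1 S.
Implicit hydrogens by atom environment:
  5 × C: 2 H each → 10
  2 × N (charge +1): no H
  2 × O: no H
  2 × O (charge -1): no H
  1 × C: 3 H
  1 × C: no H
  1 × S: 1 H
  Total hydrogens = 14.
Molecular formula: C7H14N2O4S

C7H14N2O4S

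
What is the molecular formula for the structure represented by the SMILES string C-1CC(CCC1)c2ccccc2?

Heavy atoms from the SMILES: 12 C.
Implicit hydrogens by atom environment:
  5 × C: 2 H each → 10
  5 × C (aromatic): 1 H each → 5
  1 × C: 1 H
  1 × C (aromatic): no H
  Total hydrogens = 16.
Molecular formula: C12H16

C12H16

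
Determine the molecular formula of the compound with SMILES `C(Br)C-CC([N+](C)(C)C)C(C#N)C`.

C10H20BrN2+

Heavy atoms from the SMILES: 1 Br, 10 C, 2 N.
Implicit hydrogens by atom environment:
  4 × C: 3 H each → 12
  3 × C: 2 H each → 6
  2 × C: 1 H each → 2
  1 × Br: no H
  1 × C: no H
  1 × N: no H
  1 × N (charge +1): no H
  Total hydrogens = 20.
Net charge +1.
Molecular formula: C10H20BrN2+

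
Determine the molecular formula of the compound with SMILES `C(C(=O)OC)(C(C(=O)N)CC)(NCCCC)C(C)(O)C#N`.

C14H25N3O4

Heavy atoms from the SMILES: 14 C, 3 N, 4 O.
Implicit hydrogens by atom environment:
  5 × C: no H
  4 × C: 3 H each → 12
  4 × C: 2 H each → 8
  3 × O: no H
  1 × C: 1 H
  1 × N: 2 H
  1 × N: 1 H
  1 × N: no H
  1 × O: 1 H
  Total hydrogens = 25.
Molecular formula: C14H25N3O4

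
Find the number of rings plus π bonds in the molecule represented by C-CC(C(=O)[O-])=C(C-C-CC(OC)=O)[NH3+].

3

Molecular formula from the SMILES: C10H17NO4.
DoU = (2C + 2 + N − H − X)/2 = (2·10 + 2 + 1 − 17 − 0)/2 = 6/2 = 3.
(Structurally: 0 ring(s) + 3 π bond(s) = 3.)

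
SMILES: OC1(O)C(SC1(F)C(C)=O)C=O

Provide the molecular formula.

Heavy atoms from the SMILES: 6 C, 1 F, 4 O, 1 S.
Implicit hydrogens by atom environment:
  3 × C: no H
  2 × C: 1 H each → 2
  2 × O: 1 H each → 2
  2 × O: no H
  1 × C: 3 H
  1 × F: no H
  1 × S: no H
  Total hydrogens = 7.
Molecular formula: C6H7FO4S

C6H7FO4S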